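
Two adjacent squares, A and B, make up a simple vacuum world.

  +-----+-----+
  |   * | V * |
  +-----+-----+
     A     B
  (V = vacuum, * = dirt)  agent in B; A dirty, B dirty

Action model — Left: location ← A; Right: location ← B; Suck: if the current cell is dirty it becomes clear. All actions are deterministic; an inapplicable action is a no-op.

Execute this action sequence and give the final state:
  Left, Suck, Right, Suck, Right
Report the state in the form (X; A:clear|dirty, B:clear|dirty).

1) do Left; now (A; A:dirty, B:dirty)
2) do Suck; now (A; A:clear, B:dirty)
3) do Right; now (B; A:clear, B:dirty)
4) do Suck; now (B; A:clear, B:clear)
5) do Right; now (B; A:clear, B:clear)

(B; A:clear, B:clear)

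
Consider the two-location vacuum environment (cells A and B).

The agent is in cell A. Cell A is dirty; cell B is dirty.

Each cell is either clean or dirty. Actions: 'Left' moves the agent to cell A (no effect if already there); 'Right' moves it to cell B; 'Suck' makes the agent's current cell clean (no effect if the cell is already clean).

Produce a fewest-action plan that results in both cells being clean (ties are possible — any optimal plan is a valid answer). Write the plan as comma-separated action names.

Suck, Right, Suck

1. Suck → loc=A A=clean B=dirty
2. Right → loc=B A=clean B=dirty
3. Suck → loc=B A=clean B=clean
min 3: Suck A + move + Suck B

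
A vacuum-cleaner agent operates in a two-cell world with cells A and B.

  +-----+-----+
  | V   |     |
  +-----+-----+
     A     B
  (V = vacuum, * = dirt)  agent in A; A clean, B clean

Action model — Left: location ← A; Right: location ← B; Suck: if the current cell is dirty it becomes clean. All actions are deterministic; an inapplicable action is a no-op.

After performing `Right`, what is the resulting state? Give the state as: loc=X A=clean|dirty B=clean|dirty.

start: loc=A A=clean B=clean
1. Right → loc=B A=clean B=clean

loc=B A=clean B=clean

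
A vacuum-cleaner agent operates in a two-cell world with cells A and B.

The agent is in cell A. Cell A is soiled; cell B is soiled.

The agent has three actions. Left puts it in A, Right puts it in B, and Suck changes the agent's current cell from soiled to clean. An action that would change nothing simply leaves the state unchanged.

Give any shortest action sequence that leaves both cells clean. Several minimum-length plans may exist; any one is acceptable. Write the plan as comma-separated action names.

Suck, Right, Suck

Suck (#1): loc=A A=clean B=soiled
Right (#2): loc=B A=clean B=soiled
Suck (#3): loc=B A=clean B=clean
min 3: Suck A + move + Suck B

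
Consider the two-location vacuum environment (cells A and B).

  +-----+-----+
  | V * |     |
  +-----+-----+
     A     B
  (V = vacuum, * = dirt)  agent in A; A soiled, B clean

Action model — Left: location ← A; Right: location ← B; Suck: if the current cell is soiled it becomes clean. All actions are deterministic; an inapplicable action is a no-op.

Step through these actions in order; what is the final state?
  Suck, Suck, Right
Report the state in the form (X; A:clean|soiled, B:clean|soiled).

(B; A:clean, B:clean)

step 1/3 (Suck): (A; A:clean, B:clean)
step 2/3 (Suck): (A; A:clean, B:clean)
step 3/3 (Right): (B; A:clean, B:clean)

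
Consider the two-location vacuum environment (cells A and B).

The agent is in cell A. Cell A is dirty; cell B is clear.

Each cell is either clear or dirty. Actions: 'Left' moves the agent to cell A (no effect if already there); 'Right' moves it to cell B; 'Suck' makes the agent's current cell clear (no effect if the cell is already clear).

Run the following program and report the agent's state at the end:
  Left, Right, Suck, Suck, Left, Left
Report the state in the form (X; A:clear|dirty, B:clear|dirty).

Left (#1): (A; A:dirty, B:clear)
Right (#2): (B; A:dirty, B:clear)
Suck (#3): (B; A:dirty, B:clear)
Suck (#4): (B; A:dirty, B:clear)
Left (#5): (A; A:dirty, B:clear)
Left (#6): (A; A:dirty, B:clear)

(A; A:dirty, B:clear)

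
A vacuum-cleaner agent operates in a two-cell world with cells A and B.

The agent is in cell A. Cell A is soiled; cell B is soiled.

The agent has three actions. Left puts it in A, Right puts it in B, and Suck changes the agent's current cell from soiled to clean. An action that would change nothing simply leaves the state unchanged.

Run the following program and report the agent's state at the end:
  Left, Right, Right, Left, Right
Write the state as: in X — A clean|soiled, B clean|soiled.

in B — A soiled, B soiled

Left (#1): in A — A soiled, B soiled
Right (#2): in B — A soiled, B soiled
Right (#3): in B — A soiled, B soiled
Left (#4): in A — A soiled, B soiled
Right (#5): in B — A soiled, B soiled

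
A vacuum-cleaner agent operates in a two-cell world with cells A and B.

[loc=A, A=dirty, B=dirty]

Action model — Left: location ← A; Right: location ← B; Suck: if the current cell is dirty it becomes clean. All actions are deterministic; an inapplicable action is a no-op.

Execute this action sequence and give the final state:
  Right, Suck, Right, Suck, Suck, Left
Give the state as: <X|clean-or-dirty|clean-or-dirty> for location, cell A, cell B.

1. Right → <B|dirty|dirty>
2. Suck → <B|dirty|clean>
3. Right → <B|dirty|clean>
4. Suck → <B|dirty|clean>
5. Suck → <B|dirty|clean>
6. Left → <A|dirty|clean>

<A|dirty|clean>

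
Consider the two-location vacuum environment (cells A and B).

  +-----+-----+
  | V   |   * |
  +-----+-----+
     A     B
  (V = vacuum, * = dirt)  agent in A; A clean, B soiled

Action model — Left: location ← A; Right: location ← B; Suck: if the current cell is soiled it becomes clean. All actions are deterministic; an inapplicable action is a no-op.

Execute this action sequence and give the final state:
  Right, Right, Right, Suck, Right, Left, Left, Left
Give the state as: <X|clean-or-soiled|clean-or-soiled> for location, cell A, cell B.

<A|clean|clean>

1. Right → <B|clean|soiled>
2. Right → <B|clean|soiled>
3. Right → <B|clean|soiled>
4. Suck → <B|clean|clean>
5. Right → <B|clean|clean>
6. Left → <A|clean|clean>
7. Left → <A|clean|clean>
8. Left → <A|clean|clean>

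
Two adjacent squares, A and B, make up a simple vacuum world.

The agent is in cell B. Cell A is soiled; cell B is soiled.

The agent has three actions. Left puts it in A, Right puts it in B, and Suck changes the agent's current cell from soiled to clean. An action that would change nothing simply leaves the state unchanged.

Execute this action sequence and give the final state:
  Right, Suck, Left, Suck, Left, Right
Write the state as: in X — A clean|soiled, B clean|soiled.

t=1 Right ⇒ in B — A soiled, B soiled
t=2 Suck ⇒ in B — A soiled, B clean
t=3 Left ⇒ in A — A soiled, B clean
t=4 Suck ⇒ in A — A clean, B clean
t=5 Left ⇒ in A — A clean, B clean
t=6 Right ⇒ in B — A clean, B clean

in B — A clean, B clean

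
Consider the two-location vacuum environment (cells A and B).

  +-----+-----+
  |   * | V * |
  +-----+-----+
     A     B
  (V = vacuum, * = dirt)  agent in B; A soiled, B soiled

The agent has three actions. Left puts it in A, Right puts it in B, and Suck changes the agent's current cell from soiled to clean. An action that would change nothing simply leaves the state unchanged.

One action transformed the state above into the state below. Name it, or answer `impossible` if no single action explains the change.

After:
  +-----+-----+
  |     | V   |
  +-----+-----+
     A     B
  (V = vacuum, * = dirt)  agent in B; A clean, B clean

try  Left: (A; A:soiled, B:soiled)
try Right: (B; A:soiled, B:soiled)
try  Suck: (B; A:soiled, B:clean)
no single action produces the after-state

impossible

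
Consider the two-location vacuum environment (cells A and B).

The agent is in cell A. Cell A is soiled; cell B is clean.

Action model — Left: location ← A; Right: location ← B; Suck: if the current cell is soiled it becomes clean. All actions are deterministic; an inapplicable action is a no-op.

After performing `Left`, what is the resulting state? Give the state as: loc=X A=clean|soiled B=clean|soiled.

loc=A A=soiled B=clean

start: loc=A A=soiled B=clean
1) do Left; now loc=A A=soiled B=clean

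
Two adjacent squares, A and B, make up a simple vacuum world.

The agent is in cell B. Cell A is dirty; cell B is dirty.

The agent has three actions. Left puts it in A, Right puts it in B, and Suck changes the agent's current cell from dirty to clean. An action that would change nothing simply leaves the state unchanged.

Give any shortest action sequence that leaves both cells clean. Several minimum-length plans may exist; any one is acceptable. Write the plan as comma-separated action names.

Suck, Left, Suck

step 1/3 (Suck): <B|dirty|clean>
step 2/3 (Left): <A|dirty|clean>
step 3/3 (Suck): <A|clean|clean>
min 3: Suck B + move + Suck A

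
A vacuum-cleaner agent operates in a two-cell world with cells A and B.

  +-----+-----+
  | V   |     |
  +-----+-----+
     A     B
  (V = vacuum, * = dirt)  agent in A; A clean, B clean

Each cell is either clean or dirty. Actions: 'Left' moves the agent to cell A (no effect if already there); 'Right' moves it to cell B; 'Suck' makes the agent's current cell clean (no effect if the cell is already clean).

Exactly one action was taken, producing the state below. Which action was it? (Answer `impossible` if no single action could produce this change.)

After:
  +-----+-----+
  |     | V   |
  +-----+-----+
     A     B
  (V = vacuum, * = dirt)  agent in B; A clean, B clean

Right

try  Left: (A; A:clean, B:clean)
try Right: (B; A:clean, B:clean)  ← match
try  Suck: (A; A:clean, B:clean)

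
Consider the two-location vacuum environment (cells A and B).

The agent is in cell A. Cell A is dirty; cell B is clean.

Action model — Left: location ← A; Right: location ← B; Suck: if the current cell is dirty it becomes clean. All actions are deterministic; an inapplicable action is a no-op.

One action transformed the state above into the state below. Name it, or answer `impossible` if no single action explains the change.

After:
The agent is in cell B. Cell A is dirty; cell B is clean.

try  Left: loc=A A=dirty B=clean
try Right: loc=B A=dirty B=clean  ← match
try  Suck: loc=A A=clean B=clean

Right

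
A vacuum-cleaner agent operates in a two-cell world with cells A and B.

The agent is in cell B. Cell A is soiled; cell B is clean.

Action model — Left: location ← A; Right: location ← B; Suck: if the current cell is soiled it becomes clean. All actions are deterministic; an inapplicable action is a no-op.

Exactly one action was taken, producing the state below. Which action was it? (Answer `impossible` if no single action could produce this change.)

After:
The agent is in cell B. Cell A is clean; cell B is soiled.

impossible

try  Left: <A|soiled|clean>
try Right: <B|soiled|clean>
try  Suck: <B|soiled|clean>
no single action produces the after-state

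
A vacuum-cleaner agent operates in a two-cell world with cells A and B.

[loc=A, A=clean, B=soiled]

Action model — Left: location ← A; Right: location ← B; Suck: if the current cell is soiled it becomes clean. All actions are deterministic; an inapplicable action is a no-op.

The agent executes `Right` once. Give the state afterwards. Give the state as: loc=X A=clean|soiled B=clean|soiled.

start: loc=A A=clean B=soiled
step 1/1 (Right): loc=B A=clean B=soiled

loc=B A=clean B=soiled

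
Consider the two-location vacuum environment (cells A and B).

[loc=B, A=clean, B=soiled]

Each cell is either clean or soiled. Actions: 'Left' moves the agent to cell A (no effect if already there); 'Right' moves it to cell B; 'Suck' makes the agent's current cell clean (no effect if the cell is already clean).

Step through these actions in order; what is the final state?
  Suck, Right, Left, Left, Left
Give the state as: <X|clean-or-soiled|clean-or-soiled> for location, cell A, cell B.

<A|clean|clean>

1) do Suck; now <B|clean|clean>
2) do Right; now <B|clean|clean>
3) do Left; now <A|clean|clean>
4) do Left; now <A|clean|clean>
5) do Left; now <A|clean|clean>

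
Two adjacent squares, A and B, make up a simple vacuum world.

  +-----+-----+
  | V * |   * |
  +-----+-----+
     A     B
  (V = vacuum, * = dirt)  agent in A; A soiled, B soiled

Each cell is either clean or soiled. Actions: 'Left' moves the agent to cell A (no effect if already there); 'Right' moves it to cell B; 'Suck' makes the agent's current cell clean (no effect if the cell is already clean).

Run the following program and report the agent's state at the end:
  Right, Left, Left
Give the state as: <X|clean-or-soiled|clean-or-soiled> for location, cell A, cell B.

<A|soiled|soiled>

step 1/3 (Right): <B|soiled|soiled>
step 2/3 (Left): <A|soiled|soiled>
step 3/3 (Left): <A|soiled|soiled>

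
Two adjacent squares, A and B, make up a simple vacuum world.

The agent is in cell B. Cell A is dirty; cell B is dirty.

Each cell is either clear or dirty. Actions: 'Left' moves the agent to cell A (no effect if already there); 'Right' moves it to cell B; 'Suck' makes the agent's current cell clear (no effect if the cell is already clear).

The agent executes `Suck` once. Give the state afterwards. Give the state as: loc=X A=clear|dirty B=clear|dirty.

loc=B A=dirty B=clear

start: loc=B A=dirty B=dirty
[1] after Suck: loc=B A=dirty B=clear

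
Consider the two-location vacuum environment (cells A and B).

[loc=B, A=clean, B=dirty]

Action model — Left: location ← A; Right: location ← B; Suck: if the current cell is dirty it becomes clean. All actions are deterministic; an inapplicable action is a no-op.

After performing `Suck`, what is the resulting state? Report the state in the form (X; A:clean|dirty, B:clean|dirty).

start: (B; A:clean, B:dirty)
Suck (#1): (B; A:clean, B:clean)

(B; A:clean, B:clean)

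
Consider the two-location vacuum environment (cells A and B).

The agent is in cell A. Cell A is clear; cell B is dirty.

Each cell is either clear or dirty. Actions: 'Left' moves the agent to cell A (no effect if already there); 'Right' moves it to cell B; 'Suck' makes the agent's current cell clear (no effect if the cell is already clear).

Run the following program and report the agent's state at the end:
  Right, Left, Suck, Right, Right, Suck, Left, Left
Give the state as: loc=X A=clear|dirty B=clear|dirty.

loc=A A=clear B=clear

Right (#1): loc=B A=clear B=dirty
Left (#2): loc=A A=clear B=dirty
Suck (#3): loc=A A=clear B=dirty
Right (#4): loc=B A=clear B=dirty
Right (#5): loc=B A=clear B=dirty
Suck (#6): loc=B A=clear B=clear
Left (#7): loc=A A=clear B=clear
Left (#8): loc=A A=clear B=clear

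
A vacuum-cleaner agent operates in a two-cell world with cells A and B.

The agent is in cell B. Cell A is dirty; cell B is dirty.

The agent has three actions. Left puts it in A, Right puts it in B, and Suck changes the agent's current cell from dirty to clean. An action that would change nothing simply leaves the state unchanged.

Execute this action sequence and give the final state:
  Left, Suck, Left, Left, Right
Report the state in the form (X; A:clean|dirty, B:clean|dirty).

1. Left → (A; A:dirty, B:dirty)
2. Suck → (A; A:clean, B:dirty)
3. Left → (A; A:clean, B:dirty)
4. Left → (A; A:clean, B:dirty)
5. Right → (B; A:clean, B:dirty)

(B; A:clean, B:dirty)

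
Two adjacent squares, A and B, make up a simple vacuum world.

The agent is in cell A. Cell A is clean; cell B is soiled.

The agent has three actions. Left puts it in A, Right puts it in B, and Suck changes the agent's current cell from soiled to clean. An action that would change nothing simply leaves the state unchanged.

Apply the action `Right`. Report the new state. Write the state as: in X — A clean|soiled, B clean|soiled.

start: in A — A clean, B soiled
[1] after Right: in B — A clean, B soiled

in B — A clean, B soiled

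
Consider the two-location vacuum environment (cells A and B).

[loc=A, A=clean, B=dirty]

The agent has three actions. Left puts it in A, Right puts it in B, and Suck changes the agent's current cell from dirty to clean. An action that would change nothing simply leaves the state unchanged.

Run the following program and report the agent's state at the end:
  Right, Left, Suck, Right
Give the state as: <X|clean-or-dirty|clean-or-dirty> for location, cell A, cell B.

1) do Right; now <B|clean|dirty>
2) do Left; now <A|clean|dirty>
3) do Suck; now <A|clean|dirty>
4) do Right; now <B|clean|dirty>

<B|clean|dirty>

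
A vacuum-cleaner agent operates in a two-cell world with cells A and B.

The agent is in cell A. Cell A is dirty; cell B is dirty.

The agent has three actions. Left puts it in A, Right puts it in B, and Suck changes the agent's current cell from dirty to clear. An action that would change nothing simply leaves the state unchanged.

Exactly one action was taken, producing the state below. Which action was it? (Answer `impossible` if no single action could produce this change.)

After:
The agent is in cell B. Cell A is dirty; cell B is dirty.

Right

try  Left: (A; A:dirty, B:dirty)
try Right: (B; A:dirty, B:dirty)  ← match
try  Suck: (A; A:clear, B:dirty)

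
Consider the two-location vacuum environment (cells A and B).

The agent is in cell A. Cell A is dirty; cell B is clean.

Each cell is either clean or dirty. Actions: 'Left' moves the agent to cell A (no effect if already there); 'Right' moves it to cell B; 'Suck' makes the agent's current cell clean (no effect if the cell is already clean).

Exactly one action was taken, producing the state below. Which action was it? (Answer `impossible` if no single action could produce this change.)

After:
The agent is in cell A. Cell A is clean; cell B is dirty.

try  Left: in A — A dirty, B clean
try Right: in B — A dirty, B clean
try  Suck: in A — A clean, B clean
no single action produces the after-state

impossible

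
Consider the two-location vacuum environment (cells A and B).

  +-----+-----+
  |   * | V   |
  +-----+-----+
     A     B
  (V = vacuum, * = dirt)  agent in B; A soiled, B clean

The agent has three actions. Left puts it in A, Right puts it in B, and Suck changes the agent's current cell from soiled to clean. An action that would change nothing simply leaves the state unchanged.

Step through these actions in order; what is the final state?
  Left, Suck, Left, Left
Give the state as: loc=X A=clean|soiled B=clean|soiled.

t=1 Left ⇒ loc=A A=soiled B=clean
t=2 Suck ⇒ loc=A A=clean B=clean
t=3 Left ⇒ loc=A A=clean B=clean
t=4 Left ⇒ loc=A A=clean B=clean

loc=A A=clean B=clean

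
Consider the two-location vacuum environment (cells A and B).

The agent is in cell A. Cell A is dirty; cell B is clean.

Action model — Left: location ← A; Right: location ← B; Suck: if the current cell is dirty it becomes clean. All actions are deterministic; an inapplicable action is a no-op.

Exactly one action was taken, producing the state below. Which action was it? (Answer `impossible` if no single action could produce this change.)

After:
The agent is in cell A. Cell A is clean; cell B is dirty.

try  Left: loc=A A=dirty B=clean
try Right: loc=B A=dirty B=clean
try  Suck: loc=A A=clean B=clean
no single action produces the after-state

impossible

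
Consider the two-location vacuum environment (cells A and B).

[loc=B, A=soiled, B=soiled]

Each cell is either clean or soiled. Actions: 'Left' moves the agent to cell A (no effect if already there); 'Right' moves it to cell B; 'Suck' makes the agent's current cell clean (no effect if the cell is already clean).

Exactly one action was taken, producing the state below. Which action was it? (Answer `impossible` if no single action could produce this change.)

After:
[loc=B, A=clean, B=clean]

impossible

try  Left: (A; A:soiled, B:soiled)
try Right: (B; A:soiled, B:soiled)
try  Suck: (B; A:soiled, B:clean)
no single action produces the after-state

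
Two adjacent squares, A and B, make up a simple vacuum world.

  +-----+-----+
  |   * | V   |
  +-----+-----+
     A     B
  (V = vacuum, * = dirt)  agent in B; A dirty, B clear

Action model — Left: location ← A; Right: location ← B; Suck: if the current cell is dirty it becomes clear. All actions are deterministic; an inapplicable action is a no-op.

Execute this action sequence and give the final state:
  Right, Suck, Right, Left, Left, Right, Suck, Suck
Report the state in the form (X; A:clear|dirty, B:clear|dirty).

(B; A:dirty, B:clear)

1) do Right; now (B; A:dirty, B:clear)
2) do Suck; now (B; A:dirty, B:clear)
3) do Right; now (B; A:dirty, B:clear)
4) do Left; now (A; A:dirty, B:clear)
5) do Left; now (A; A:dirty, B:clear)
6) do Right; now (B; A:dirty, B:clear)
7) do Suck; now (B; A:dirty, B:clear)
8) do Suck; now (B; A:dirty, B:clear)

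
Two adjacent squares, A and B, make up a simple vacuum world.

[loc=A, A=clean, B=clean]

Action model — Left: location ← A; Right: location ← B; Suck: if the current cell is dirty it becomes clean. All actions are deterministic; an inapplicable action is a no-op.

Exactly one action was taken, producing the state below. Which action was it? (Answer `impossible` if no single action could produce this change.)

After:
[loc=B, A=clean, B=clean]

Right

try  Left: <A|clean|clean>
try Right: <B|clean|clean>  ← match
try  Suck: <A|clean|clean>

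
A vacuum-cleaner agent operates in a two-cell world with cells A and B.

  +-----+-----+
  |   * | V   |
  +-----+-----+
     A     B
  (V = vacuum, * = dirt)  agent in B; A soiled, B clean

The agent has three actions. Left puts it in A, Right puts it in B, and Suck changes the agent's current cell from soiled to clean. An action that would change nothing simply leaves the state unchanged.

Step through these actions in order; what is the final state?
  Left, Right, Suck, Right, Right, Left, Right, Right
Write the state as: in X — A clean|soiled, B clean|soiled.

step 1/8 (Left): in A — A soiled, B clean
step 2/8 (Right): in B — A soiled, B clean
step 3/8 (Suck): in B — A soiled, B clean
step 4/8 (Right): in B — A soiled, B clean
step 5/8 (Right): in B — A soiled, B clean
step 6/8 (Left): in A — A soiled, B clean
step 7/8 (Right): in B — A soiled, B clean
step 8/8 (Right): in B — A soiled, B clean

in B — A soiled, B clean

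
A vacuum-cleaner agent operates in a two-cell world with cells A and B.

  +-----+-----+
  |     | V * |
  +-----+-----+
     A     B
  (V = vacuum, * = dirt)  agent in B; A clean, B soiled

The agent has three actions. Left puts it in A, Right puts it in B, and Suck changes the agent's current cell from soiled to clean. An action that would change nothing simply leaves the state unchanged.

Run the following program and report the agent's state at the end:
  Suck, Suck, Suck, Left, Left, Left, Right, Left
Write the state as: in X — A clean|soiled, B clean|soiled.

step 1/8 (Suck): in B — A clean, B clean
step 2/8 (Suck): in B — A clean, B clean
step 3/8 (Suck): in B — A clean, B clean
step 4/8 (Left): in A — A clean, B clean
step 5/8 (Left): in A — A clean, B clean
step 6/8 (Left): in A — A clean, B clean
step 7/8 (Right): in B — A clean, B clean
step 8/8 (Left): in A — A clean, B clean

in A — A clean, B clean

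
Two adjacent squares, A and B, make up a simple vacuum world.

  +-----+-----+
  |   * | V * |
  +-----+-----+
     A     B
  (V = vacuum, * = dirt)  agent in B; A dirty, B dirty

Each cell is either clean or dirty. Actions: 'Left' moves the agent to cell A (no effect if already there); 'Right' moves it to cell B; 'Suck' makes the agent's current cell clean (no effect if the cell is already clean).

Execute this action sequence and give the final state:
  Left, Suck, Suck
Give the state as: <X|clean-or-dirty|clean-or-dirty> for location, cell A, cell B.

[1] after Left: <A|dirty|dirty>
[2] after Suck: <A|clean|dirty>
[3] after Suck: <A|clean|dirty>

<A|clean|dirty>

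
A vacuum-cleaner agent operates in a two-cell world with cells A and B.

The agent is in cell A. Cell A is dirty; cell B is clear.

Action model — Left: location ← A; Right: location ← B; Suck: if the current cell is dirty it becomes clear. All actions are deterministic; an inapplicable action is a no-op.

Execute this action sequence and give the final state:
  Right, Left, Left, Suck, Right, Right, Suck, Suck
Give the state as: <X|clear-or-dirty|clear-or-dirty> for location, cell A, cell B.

1) do Right; now <B|dirty|clear>
2) do Left; now <A|dirty|clear>
3) do Left; now <A|dirty|clear>
4) do Suck; now <A|clear|clear>
5) do Right; now <B|clear|clear>
6) do Right; now <B|clear|clear>
7) do Suck; now <B|clear|clear>
8) do Suck; now <B|clear|clear>

<B|clear|clear>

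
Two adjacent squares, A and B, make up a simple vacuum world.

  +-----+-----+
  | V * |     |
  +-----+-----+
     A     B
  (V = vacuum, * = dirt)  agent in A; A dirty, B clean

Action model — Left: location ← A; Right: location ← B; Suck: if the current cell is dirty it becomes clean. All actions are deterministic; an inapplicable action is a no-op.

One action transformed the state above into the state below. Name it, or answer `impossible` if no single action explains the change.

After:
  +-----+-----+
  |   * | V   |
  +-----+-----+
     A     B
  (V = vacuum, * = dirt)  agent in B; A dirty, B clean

try  Left: <A|dirty|clean>
try Right: <B|dirty|clean>  ← match
try  Suck: <A|clean|clean>

Right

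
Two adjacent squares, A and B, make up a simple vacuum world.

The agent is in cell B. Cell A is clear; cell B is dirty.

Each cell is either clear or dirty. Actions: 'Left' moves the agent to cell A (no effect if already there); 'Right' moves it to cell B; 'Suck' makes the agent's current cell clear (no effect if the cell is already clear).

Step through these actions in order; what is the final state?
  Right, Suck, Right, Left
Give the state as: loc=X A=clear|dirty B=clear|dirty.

[1] after Right: loc=B A=clear B=dirty
[2] after Suck: loc=B A=clear B=clear
[3] after Right: loc=B A=clear B=clear
[4] after Left: loc=A A=clear B=clear

loc=A A=clear B=clear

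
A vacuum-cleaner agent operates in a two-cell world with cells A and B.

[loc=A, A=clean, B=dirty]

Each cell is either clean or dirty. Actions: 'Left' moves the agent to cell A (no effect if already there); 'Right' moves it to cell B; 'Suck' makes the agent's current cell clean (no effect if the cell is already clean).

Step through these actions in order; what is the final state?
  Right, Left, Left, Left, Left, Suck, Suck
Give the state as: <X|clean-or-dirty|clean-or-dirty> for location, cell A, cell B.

<A|clean|dirty>

Right (#1): <B|clean|dirty>
Left (#2): <A|clean|dirty>
Left (#3): <A|clean|dirty>
Left (#4): <A|clean|dirty>
Left (#5): <A|clean|dirty>
Suck (#6): <A|clean|dirty>
Suck (#7): <A|clean|dirty>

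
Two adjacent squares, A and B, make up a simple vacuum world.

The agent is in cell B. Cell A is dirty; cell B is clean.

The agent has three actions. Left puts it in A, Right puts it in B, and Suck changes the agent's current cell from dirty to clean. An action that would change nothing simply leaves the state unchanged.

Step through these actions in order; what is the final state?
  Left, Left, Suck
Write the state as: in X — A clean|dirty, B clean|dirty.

Left (#1): in A — A dirty, B clean
Left (#2): in A — A dirty, B clean
Suck (#3): in A — A clean, B clean

in A — A clean, B clean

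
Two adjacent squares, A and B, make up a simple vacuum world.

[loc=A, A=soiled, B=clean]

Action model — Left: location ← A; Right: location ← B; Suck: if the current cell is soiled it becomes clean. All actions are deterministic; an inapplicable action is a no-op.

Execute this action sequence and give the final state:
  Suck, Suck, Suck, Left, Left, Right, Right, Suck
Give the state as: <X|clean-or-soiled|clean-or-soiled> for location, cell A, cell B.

Suck (#1): <A|clean|clean>
Suck (#2): <A|clean|clean>
Suck (#3): <A|clean|clean>
Left (#4): <A|clean|clean>
Left (#5): <A|clean|clean>
Right (#6): <B|clean|clean>
Right (#7): <B|clean|clean>
Suck (#8): <B|clean|clean>

<B|clean|clean>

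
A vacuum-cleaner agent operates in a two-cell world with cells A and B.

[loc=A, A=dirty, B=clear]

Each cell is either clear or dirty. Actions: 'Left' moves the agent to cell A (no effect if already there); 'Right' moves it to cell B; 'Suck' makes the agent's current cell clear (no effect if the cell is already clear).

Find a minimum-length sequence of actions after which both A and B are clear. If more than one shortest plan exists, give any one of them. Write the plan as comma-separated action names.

[1] after Suck: loc=A A=clear B=clear
min 1: A is dirty, one Suck

Suck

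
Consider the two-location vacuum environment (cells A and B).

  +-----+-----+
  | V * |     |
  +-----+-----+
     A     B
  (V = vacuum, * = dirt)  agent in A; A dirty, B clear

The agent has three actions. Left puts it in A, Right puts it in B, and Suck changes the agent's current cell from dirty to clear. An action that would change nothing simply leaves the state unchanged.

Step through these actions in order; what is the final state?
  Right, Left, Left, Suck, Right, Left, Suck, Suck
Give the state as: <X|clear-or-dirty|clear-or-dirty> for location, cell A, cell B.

step 1/8 (Right): <B|dirty|clear>
step 2/8 (Left): <A|dirty|clear>
step 3/8 (Left): <A|dirty|clear>
step 4/8 (Suck): <A|clear|clear>
step 5/8 (Right): <B|clear|clear>
step 6/8 (Left): <A|clear|clear>
step 7/8 (Suck): <A|clear|clear>
step 8/8 (Suck): <A|clear|clear>

<A|clear|clear>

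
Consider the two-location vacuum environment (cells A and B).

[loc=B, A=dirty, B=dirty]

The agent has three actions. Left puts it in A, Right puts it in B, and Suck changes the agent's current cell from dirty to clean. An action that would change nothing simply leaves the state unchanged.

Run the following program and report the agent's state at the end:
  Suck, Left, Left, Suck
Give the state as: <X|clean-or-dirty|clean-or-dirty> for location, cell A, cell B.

<A|clean|clean>

Suck (#1): <B|dirty|clean>
Left (#2): <A|dirty|clean>
Left (#3): <A|dirty|clean>
Suck (#4): <A|clean|clean>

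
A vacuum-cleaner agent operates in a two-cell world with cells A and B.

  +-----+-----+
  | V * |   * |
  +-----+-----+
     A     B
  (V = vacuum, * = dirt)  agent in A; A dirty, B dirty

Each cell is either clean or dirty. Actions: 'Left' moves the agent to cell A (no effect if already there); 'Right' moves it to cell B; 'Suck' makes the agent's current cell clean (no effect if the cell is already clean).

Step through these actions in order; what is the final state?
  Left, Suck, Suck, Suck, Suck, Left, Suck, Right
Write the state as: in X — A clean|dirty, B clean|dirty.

in B — A clean, B dirty

step 1/8 (Left): in A — A dirty, B dirty
step 2/8 (Suck): in A — A clean, B dirty
step 3/8 (Suck): in A — A clean, B dirty
step 4/8 (Suck): in A — A clean, B dirty
step 5/8 (Suck): in A — A clean, B dirty
step 6/8 (Left): in A — A clean, B dirty
step 7/8 (Suck): in A — A clean, B dirty
step 8/8 (Right): in B — A clean, B dirty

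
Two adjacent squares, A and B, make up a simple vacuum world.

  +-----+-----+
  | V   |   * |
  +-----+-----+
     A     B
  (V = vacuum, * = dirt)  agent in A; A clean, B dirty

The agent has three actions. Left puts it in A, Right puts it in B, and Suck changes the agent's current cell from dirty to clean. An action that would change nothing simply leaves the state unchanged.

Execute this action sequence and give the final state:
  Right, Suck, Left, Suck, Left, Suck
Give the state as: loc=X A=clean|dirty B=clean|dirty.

1) do Right; now loc=B A=clean B=dirty
2) do Suck; now loc=B A=clean B=clean
3) do Left; now loc=A A=clean B=clean
4) do Suck; now loc=A A=clean B=clean
5) do Left; now loc=A A=clean B=clean
6) do Suck; now loc=A A=clean B=clean

loc=A A=clean B=clean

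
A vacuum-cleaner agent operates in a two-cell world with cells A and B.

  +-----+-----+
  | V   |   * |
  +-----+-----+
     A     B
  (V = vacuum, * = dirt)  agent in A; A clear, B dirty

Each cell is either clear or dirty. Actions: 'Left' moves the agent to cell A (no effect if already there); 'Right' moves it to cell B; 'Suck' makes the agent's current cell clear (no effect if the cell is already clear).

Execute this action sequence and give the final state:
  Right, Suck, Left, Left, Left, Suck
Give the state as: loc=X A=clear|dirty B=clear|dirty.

loc=A A=clear B=clear

[1] after Right: loc=B A=clear B=dirty
[2] after Suck: loc=B A=clear B=clear
[3] after Left: loc=A A=clear B=clear
[4] after Left: loc=A A=clear B=clear
[5] after Left: loc=A A=clear B=clear
[6] after Suck: loc=A A=clear B=clear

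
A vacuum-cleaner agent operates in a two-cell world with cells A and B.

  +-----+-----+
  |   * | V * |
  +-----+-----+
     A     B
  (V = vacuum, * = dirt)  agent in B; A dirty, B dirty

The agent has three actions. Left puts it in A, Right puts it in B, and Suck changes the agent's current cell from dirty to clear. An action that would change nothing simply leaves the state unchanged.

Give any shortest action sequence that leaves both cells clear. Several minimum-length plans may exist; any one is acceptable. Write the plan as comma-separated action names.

[1] after Suck: <B|dirty|clear>
[2] after Left: <A|dirty|clear>
[3] after Suck: <A|clear|clear>
min 3: Suck B + move + Suck A

Suck, Left, Suck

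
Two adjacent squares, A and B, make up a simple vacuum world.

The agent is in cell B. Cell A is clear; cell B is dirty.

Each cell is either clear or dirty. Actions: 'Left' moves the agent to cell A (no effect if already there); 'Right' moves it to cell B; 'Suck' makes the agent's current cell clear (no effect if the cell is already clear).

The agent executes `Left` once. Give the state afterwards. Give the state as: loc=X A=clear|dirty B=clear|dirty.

start: loc=B A=clear B=dirty
Left (#1): loc=A A=clear B=dirty

loc=A A=clear B=dirty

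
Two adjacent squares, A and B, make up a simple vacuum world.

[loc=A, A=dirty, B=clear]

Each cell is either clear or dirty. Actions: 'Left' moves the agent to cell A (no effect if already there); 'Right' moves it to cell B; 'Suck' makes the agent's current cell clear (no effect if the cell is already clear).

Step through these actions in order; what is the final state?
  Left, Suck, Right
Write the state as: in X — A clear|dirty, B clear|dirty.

1. Left → in A — A dirty, B clear
2. Suck → in A — A clear, B clear
3. Right → in B — A clear, B clear

in B — A clear, B clear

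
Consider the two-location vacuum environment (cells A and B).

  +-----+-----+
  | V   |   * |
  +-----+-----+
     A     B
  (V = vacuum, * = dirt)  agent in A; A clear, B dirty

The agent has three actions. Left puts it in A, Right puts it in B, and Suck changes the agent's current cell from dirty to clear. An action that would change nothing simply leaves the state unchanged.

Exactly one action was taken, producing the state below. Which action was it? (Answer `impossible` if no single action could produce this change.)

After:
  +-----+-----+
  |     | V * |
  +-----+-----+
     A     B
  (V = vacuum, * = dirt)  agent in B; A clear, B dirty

Right

try  Left: in A — A clear, B dirty
try Right: in B — A clear, B dirty  ← match
try  Suck: in A — A clear, B dirty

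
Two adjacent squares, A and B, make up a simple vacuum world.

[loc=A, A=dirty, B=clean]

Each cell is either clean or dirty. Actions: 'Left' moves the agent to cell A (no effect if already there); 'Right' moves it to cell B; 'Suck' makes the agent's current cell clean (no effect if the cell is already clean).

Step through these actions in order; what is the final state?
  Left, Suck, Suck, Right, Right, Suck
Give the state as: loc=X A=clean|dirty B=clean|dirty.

t=1 Left ⇒ loc=A A=dirty B=clean
t=2 Suck ⇒ loc=A A=clean B=clean
t=3 Suck ⇒ loc=A A=clean B=clean
t=4 Right ⇒ loc=B A=clean B=clean
t=5 Right ⇒ loc=B A=clean B=clean
t=6 Suck ⇒ loc=B A=clean B=clean

loc=B A=clean B=clean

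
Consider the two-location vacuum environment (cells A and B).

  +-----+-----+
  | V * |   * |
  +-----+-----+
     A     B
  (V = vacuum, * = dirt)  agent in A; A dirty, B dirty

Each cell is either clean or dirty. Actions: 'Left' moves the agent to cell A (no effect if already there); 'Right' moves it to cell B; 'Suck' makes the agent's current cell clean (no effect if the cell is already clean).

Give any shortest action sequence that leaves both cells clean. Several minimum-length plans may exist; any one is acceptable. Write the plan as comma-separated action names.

Suck, Right, Suck

1) do Suck; now <A|clean|dirty>
2) do Right; now <B|clean|dirty>
3) do Suck; now <B|clean|clean>
min 3: Suck A + move + Suck B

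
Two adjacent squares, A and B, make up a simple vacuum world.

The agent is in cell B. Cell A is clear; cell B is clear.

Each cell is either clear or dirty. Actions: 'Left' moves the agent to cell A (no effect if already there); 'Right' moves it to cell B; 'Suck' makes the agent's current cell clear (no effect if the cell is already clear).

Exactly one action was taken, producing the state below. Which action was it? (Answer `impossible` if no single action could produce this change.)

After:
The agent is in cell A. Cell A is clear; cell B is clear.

try  Left: loc=A A=clear B=clear  ← match
try Right: loc=B A=clear B=clear
try  Suck: loc=B A=clear B=clear

Left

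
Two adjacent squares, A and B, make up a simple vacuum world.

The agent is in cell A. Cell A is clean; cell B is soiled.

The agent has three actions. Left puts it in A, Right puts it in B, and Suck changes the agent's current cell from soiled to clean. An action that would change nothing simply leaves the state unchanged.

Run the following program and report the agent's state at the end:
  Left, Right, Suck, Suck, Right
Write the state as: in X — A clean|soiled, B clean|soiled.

in B — A clean, B clean

step 1/5 (Left): in A — A clean, B soiled
step 2/5 (Right): in B — A clean, B soiled
step 3/5 (Suck): in B — A clean, B clean
step 4/5 (Suck): in B — A clean, B clean
step 5/5 (Right): in B — A clean, B clean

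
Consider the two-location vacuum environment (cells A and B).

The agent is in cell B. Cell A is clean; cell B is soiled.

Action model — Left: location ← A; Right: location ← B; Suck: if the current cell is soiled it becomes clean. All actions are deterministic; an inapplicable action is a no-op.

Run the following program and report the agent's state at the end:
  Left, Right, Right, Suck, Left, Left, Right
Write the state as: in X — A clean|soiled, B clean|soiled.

in B — A clean, B clean

[1] after Left: in A — A clean, B soiled
[2] after Right: in B — A clean, B soiled
[3] after Right: in B — A clean, B soiled
[4] after Suck: in B — A clean, B clean
[5] after Left: in A — A clean, B clean
[6] after Left: in A — A clean, B clean
[7] after Right: in B — A clean, B clean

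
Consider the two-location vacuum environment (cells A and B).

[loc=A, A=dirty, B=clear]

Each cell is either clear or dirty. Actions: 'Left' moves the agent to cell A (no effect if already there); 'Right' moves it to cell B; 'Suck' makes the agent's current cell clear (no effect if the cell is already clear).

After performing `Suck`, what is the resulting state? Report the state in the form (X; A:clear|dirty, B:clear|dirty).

(A; A:clear, B:clear)

start: (A; A:dirty, B:clear)
[1] after Suck: (A; A:clear, B:clear)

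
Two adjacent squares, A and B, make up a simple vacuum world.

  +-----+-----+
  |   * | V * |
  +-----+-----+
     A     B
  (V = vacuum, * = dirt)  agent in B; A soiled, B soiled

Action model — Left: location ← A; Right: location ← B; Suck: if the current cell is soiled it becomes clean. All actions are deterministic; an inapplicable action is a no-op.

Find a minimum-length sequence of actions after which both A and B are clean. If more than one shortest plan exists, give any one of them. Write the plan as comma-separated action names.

1) do Suck; now <B|soiled|clean>
2) do Left; now <A|soiled|clean>
3) do Suck; now <A|clean|clean>
min 3: Suck B + move + Suck A

Suck, Left, Suck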